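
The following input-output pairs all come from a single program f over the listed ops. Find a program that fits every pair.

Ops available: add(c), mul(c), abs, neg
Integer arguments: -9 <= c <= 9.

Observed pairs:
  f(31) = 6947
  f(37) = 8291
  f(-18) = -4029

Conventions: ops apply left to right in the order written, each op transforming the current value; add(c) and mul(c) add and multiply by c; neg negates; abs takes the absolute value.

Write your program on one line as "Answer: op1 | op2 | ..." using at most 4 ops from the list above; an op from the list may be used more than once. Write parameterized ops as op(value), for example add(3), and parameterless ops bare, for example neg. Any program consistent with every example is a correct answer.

mul(-8) | mul(4) | mul(-7) | add(3)

Check, running the answer program on each example:
  31 -> -248 -> -992 -> 6944 -> 6947
  37 -> -296 -> -1184 -> 8288 -> 8291
  -18 -> 144 -> 576 -> -4032 -> -4029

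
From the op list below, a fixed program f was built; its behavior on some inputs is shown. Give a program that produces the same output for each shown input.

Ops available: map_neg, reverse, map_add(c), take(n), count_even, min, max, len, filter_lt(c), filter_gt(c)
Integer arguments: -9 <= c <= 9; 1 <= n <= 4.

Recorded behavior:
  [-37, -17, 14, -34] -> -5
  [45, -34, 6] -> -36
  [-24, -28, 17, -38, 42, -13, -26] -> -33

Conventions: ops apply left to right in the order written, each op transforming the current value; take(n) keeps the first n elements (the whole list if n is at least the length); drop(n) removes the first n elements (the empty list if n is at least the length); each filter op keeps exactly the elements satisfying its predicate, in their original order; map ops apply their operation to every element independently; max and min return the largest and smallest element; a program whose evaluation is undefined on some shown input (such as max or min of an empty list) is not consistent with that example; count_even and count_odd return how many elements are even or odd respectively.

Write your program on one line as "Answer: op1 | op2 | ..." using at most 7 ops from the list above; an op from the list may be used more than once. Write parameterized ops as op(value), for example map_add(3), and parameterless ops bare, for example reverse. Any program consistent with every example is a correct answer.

reverse | filter_gt(9) | take(1) | map_neg | map_add(9) | max

Check, running the answer program on each example:
  [-37, -17, 14, -34] -> [-34, 14, -17, -37] -> [14] -> [14] -> [-14] -> [-5] -> -5
  [45, -34, 6] -> [6, -34, 45] -> [45] -> [45] -> [-45] -> [-36] -> -36
  [-24, -28, 17, -38, 42, -13, -26] -> [-26, -13, 42, -38, 17, -28, -24] -> [42, 17] -> [42] -> [-42] -> [-33] -> -33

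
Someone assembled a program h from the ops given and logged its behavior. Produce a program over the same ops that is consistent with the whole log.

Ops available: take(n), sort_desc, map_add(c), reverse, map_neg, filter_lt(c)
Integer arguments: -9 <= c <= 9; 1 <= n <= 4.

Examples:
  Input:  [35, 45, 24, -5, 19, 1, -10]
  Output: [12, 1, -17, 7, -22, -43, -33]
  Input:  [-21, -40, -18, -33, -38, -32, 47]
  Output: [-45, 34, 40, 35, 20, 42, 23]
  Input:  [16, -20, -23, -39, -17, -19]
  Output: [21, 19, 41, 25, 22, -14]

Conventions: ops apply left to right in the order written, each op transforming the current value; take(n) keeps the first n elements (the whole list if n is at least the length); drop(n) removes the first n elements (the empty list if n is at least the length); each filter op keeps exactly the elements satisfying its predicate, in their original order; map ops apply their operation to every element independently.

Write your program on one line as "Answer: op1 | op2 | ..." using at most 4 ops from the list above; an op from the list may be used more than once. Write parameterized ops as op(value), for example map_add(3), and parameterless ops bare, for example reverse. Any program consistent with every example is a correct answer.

map_add(-2) | reverse | map_neg

Check, running the answer program on each example:
  [35, 45, 24, -5, 19, 1, -10] -> [33, 43, 22, -7, 17, -1, -12] -> [-12, -1, 17, -7, 22, 43, 33] -> [12, 1, -17, 7, -22, -43, -33]
  [-21, -40, -18, -33, -38, -32, 47] -> [-23, -42, -20, -35, -40, -34, 45] -> [45, -34, -40, -35, -20, -42, -23] -> [-45, 34, 40, 35, 20, 42, 23]
  [16, -20, -23, -39, -17, -19] -> [14, -22, -25, -41, -19, -21] -> [-21, -19, -41, -25, -22, 14] -> [21, 19, 41, 25, 22, -14]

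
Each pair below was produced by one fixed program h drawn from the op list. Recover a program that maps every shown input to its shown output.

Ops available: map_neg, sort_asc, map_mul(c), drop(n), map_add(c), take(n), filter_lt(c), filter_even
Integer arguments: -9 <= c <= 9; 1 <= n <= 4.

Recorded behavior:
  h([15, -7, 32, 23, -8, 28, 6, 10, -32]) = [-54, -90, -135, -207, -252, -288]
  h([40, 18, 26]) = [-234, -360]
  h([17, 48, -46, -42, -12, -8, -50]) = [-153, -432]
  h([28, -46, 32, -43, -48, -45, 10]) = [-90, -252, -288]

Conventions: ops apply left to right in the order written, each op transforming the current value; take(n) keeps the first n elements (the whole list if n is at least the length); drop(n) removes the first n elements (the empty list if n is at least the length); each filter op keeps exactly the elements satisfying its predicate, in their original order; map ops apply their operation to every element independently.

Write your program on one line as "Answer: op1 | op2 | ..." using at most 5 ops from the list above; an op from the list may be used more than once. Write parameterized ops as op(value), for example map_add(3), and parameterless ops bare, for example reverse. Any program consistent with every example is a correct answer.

map_mul(9) | sort_asc | drop(1) | map_neg | filter_lt(-1)

Check, running the answer program on each example:
  [15, -7, 32, 23, -8, 28, 6, 10, -32] -> [135, -63, 288, 207, -72, 252, 54, 90, -288] -> [-288, -72, -63, 54, 90, 135, 207, 252, 288] -> [-72, -63, 54, 90, 135, 207, 252, 288] -> [72, 63, -54, -90, -135, -207, -252, -288] -> [-54, -90, -135, -207, -252, -288]
  [40, 18, 26] -> [360, 162, 234] -> [162, 234, 360] -> [234, 360] -> [-234, -360] -> [-234, -360]
  [17, 48, -46, -42, -12, -8, -50] -> [153, 432, -414, -378, -108, -72, -450] -> [-450, -414, -378, -108, -72, 153, 432] -> [-414, -378, -108, -72, 153, 432] -> [414, 378, 108, 72, -153, -432] -> [-153, -432]
  [28, -46, 32, -43, -48, -45, 10] -> [252, -414, 288, -387, -432, -405, 90] -> [-432, -414, -405, -387, 90, 252, 288] -> [-414, -405, -387, 90, 252, 288] -> [414, 405, 387, -90, -252, -288] -> [-90, -252, -288]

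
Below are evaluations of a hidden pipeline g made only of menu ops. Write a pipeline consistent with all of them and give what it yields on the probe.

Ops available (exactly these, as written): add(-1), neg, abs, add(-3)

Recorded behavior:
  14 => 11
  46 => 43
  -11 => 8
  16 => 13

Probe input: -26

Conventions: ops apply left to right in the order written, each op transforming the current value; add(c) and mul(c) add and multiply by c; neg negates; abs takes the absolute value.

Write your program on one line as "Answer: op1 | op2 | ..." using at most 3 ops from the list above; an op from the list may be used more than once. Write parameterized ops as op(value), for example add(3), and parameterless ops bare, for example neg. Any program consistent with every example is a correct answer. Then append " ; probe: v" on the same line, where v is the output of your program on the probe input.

abs | add(-3) ; probe: 23

Check, running the answer program on each example:
  14 -> 14 -> 11
  46 -> 46 -> 43
  -11 -> 11 -> 8
  16 -> 16 -> 13
  probe: -26 -> 26 -> 23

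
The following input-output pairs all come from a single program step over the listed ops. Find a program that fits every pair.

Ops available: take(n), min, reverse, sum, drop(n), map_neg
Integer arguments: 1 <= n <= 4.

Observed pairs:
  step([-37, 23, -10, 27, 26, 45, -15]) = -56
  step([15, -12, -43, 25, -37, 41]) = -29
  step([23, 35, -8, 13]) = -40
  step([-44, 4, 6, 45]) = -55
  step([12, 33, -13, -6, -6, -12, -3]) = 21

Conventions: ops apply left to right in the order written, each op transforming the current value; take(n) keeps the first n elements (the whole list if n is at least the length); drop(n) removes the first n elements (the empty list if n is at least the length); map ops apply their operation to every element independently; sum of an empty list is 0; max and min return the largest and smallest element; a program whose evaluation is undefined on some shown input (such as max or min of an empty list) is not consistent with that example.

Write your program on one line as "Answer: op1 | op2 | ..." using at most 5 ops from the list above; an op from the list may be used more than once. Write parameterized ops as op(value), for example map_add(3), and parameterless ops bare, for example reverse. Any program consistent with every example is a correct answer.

reverse | map_neg | take(3) | sum

Check, running the answer program on each example:
  [-37, 23, -10, 27, 26, 45, -15] -> [-15, 45, 26, 27, -10, 23, -37] -> [15, -45, -26, -27, 10, -23, 37] -> [15, -45, -26] -> -56
  [15, -12, -43, 25, -37, 41] -> [41, -37, 25, -43, -12, 15] -> [-41, 37, -25, 43, 12, -15] -> [-41, 37, -25] -> -29
  [23, 35, -8, 13] -> [13, -8, 35, 23] -> [-13, 8, -35, -23] -> [-13, 8, -35] -> -40
  [-44, 4, 6, 45] -> [45, 6, 4, -44] -> [-45, -6, -4, 44] -> [-45, -6, -4] -> -55
  [12, 33, -13, -6, -6, -12, -3] -> [-3, -12, -6, -6, -13, 33, 12] -> [3, 12, 6, 6, 13, -33, -12] -> [3, 12, 6] -> 21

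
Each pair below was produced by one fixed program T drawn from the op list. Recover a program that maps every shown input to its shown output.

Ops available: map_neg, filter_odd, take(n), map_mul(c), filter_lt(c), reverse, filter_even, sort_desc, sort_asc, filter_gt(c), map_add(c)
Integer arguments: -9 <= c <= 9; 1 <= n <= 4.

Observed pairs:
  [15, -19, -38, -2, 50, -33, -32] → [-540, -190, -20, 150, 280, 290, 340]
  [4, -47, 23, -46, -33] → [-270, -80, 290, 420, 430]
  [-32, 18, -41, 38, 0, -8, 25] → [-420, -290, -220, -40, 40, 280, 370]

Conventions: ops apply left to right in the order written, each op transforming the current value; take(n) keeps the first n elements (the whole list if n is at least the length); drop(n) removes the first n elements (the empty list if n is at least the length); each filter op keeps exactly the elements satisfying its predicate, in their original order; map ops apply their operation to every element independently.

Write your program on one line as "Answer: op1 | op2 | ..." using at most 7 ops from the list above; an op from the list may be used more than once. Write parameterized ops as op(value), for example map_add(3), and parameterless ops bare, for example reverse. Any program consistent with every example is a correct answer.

map_add(4) | reverse | map_mul(5) | sort_asc | sort_desc | map_mul(-2)

Check, running the answer program on each example:
  [15, -19, -38, -2, 50, -33, -32] -> [19, -15, -34, 2, 54, -29, -28] -> [-28, -29, 54, 2, -34, -15, 19] -> [-140, -145, 270, 10, -170, -75, 95] -> [-170, -145, -140, -75, 10, 95, 270] -> [270, 95, 10, -75, -140, -145, -170] -> [-540, -190, -20, 150, 280, 290, 340]
  [4, -47, 23, -46, -33] -> [8, -43, 27, -42, -29] -> [-29, -42, 27, -43, 8] -> [-145, -210, 135, -215, 40] -> [-215, -210, -145, 40, 135] -> [135, 40, -145, -210, -215] -> [-270, -80, 290, 420, 430]
  [-32, 18, -41, 38, 0, -8, 25] -> [-28, 22, -37, 42, 4, -4, 29] -> [29, -4, 4, 42, -37, 22, -28] -> [145, -20, 20, 210, -185, 110, -140] -> [-185, -140, -20, 20, 110, 145, 210] -> [210, 145, 110, 20, -20, -140, -185] -> [-420, -290, -220, -40, 40, 280, 370]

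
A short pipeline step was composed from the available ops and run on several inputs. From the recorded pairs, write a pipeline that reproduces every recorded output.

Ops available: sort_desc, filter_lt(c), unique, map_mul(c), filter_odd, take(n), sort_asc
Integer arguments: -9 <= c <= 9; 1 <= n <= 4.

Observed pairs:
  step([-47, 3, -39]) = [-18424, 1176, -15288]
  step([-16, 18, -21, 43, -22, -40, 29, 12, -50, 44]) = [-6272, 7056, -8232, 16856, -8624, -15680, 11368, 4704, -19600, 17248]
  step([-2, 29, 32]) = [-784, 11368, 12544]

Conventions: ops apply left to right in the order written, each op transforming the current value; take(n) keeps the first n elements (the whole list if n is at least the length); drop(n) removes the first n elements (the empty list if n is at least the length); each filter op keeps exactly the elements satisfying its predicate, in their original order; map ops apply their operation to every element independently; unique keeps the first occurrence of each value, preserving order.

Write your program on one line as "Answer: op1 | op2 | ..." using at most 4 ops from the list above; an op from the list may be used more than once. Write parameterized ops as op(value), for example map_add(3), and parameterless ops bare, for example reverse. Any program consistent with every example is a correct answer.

map_mul(-7) | map_mul(-7) | map_mul(8)

Check, running the answer program on each example:
  [-47, 3, -39] -> [329, -21, 273] -> [-2303, 147, -1911] -> [-18424, 1176, -15288]
  [-16, 18, -21, 43, -22, -40, 29, 12, -50, 44] -> [112, -126, 147, -301, 154, 280, -203, -84, 350, -308] -> [-784, 882, -1029, 2107, -1078, -1960, 1421, 588, -2450, 2156] -> [-6272, 7056, -8232, 16856, -8624, -15680, 11368, 4704, -19600, 17248]
  [-2, 29, 32] -> [14, -203, -224] -> [-98, 1421, 1568] -> [-784, 11368, 12544]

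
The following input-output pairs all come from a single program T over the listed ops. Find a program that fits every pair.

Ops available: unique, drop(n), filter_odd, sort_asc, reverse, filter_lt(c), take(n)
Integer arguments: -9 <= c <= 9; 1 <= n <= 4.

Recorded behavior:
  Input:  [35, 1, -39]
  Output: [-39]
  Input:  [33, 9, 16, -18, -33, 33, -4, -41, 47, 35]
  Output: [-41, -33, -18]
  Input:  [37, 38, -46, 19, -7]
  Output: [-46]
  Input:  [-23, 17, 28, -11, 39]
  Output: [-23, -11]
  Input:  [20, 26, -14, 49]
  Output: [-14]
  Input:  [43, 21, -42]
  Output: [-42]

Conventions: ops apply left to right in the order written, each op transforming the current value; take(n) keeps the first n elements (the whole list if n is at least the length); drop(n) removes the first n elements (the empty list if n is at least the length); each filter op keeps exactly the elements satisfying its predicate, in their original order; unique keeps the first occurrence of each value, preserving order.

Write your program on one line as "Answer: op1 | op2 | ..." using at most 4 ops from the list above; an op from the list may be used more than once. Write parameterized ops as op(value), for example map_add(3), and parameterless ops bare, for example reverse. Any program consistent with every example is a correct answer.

unique | filter_lt(-7) | sort_asc

Check, running the answer program on each example:
  [35, 1, -39] -> [35, 1, -39] -> [-39] -> [-39]
  [33, 9, 16, -18, -33, 33, -4, -41, 47, 35] -> [33, 9, 16, -18, -33, -4, -41, 47, 35] -> [-18, -33, -41] -> [-41, -33, -18]
  [37, 38, -46, 19, -7] -> [37, 38, -46, 19, -7] -> [-46] -> [-46]
  [-23, 17, 28, -11, 39] -> [-23, 17, 28, -11, 39] -> [-23, -11] -> [-23, -11]
  [20, 26, -14, 49] -> [20, 26, -14, 49] -> [-14] -> [-14]
  [43, 21, -42] -> [43, 21, -42] -> [-42] -> [-42]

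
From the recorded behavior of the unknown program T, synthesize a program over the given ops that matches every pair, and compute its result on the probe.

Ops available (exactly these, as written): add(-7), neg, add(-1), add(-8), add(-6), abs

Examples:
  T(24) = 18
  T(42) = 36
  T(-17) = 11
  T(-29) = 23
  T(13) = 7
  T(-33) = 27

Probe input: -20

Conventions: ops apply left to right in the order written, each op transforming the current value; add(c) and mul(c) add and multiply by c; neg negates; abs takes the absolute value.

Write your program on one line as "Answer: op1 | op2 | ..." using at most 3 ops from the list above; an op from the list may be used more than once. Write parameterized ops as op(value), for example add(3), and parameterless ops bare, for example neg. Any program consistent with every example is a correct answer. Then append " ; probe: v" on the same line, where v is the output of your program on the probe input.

abs | add(-6) ; probe: 14

Check, running the answer program on each example:
  24 -> 24 -> 18
  42 -> 42 -> 36
  -17 -> 17 -> 11
  -29 -> 29 -> 23
  13 -> 13 -> 7
  -33 -> 33 -> 27
  probe: -20 -> 20 -> 14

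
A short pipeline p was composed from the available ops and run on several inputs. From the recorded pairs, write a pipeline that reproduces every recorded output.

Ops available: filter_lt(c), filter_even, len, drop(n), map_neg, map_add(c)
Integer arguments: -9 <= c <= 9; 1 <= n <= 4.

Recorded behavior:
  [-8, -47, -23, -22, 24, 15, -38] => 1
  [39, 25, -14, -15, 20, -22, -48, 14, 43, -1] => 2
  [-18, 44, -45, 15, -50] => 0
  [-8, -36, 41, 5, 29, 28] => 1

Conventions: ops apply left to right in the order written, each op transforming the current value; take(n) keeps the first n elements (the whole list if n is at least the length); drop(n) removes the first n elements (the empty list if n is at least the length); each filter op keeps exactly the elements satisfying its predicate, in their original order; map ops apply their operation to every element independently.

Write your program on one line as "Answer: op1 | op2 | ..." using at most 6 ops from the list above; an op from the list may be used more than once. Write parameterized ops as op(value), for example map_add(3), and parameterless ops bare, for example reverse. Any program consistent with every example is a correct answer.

map_neg | drop(3) | filter_even | filter_lt(1) | len

Check, running the answer program on each example:
  [-8, -47, -23, -22, 24, 15, -38] -> [8, 47, 23, 22, -24, -15, 38] -> [22, -24, -15, 38] -> [22, -24, 38] -> [-24] -> 1
  [39, 25, -14, -15, 20, -22, -48, 14, 43, -1] -> [-39, -25, 14, 15, -20, 22, 48, -14, -43, 1] -> [15, -20, 22, 48, -14, -43, 1] -> [-20, 22, 48, -14] -> [-20, -14] -> 2
  [-18, 44, -45, 15, -50] -> [18, -44, 45, -15, 50] -> [-15, 50] -> [50] -> [] -> 0
  [-8, -36, 41, 5, 29, 28] -> [8, 36, -41, -5, -29, -28] -> [-5, -29, -28] -> [-28] -> [-28] -> 1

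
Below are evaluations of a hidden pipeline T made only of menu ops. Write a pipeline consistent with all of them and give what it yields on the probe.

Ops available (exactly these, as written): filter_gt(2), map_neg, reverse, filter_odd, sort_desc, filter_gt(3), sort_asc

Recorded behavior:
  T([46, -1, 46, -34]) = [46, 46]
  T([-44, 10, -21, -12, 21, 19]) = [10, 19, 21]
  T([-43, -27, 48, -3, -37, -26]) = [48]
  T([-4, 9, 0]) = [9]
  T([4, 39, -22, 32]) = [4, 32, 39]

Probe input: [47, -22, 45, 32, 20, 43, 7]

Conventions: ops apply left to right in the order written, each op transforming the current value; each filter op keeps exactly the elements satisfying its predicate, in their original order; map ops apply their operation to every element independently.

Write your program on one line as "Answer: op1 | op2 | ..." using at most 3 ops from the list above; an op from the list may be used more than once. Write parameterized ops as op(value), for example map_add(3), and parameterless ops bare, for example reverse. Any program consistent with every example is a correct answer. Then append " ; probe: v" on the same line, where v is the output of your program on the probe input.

filter_gt(2) | sort_desc | sort_asc ; probe: [7, 20, 32, 43, 45, 47]

Check, running the answer program on each example:
  [46, -1, 46, -34] -> [46, 46] -> [46, 46] -> [46, 46]
  [-44, 10, -21, -12, 21, 19] -> [10, 21, 19] -> [21, 19, 10] -> [10, 19, 21]
  [-43, -27, 48, -3, -37, -26] -> [48] -> [48] -> [48]
  [-4, 9, 0] -> [9] -> [9] -> [9]
  [4, 39, -22, 32] -> [4, 39, 32] -> [39, 32, 4] -> [4, 32, 39]
  probe: [47, -22, 45, 32, 20, 43, 7] -> [47, 45, 32, 20, 43, 7] -> [47, 45, 43, 32, 20, 7] -> [7, 20, 32, 43, 45, 47]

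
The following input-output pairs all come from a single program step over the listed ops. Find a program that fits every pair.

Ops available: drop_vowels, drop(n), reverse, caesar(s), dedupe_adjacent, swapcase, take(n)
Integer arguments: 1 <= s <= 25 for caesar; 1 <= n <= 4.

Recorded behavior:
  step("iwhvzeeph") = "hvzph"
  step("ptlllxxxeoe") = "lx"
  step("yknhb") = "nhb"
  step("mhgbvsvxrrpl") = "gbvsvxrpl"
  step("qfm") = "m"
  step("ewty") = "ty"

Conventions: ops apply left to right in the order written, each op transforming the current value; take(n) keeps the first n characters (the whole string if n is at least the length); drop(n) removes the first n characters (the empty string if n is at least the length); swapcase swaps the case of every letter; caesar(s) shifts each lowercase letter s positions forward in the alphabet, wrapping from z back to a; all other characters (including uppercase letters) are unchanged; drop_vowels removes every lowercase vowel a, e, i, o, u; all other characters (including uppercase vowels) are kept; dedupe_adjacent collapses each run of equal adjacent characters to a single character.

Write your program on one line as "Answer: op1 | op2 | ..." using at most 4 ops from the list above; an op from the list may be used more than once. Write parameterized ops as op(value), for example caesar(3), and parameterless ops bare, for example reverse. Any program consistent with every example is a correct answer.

dedupe_adjacent | drop(2) | drop_vowels

Check, running the answer program on each example:
  "iwhvzeeph" -> "iwhvzeph" -> "hvzeph" -> "hvzph"
  "ptlllxxxeoe" -> "ptlxeoe" -> "lxeoe" -> "lx"
  "yknhb" -> "yknhb" -> "nhb" -> "nhb"
  "mhgbvsvxrrpl" -> "mhgbvsvxrpl" -> "gbvsvxrpl" -> "gbvsvxrpl"
  "qfm" -> "qfm" -> "m" -> "m"
  "ewty" -> "ewty" -> "ty" -> "ty"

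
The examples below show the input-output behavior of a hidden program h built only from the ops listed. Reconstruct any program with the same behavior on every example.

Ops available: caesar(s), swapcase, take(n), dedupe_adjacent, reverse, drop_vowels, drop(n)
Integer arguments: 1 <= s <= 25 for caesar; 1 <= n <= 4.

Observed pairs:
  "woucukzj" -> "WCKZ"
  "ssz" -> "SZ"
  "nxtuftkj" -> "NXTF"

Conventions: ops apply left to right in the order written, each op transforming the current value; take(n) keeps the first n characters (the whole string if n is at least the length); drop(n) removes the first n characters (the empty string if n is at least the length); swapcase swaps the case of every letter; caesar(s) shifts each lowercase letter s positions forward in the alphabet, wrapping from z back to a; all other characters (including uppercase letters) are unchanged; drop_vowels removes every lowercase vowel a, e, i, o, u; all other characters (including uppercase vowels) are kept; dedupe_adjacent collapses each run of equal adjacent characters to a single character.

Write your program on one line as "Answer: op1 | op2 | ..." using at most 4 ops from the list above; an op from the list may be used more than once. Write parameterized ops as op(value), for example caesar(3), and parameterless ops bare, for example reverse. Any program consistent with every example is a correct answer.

drop_vowels | take(4) | dedupe_adjacent | swapcase

Check, running the answer program on each example:
  "woucukzj" -> "wckzj" -> "wckz" -> "wckz" -> "WCKZ"
  "ssz" -> "ssz" -> "ssz" -> "sz" -> "SZ"
  "nxtuftkj" -> "nxtftkj" -> "nxtf" -> "nxtf" -> "NXTF"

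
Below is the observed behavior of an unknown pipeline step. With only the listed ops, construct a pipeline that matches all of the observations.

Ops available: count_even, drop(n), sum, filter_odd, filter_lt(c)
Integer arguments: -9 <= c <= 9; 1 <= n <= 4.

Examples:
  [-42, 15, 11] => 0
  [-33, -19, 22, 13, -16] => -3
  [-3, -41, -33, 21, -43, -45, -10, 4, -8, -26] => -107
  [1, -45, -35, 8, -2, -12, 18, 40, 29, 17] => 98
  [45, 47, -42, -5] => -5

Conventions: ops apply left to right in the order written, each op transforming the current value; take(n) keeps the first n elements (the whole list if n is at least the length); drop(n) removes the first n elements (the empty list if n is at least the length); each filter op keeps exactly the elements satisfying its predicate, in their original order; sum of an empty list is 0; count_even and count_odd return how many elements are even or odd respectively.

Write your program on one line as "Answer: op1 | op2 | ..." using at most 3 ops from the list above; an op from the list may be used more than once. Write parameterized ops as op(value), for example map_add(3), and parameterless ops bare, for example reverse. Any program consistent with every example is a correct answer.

drop(1) | drop(2) | sum

Check, running the answer program on each example:
  [-42, 15, 11] -> [15, 11] -> [] -> 0
  [-33, -19, 22, 13, -16] -> [-19, 22, 13, -16] -> [13, -16] -> -3
  [-3, -41, -33, 21, -43, -45, -10, 4, -8, -26] -> [-41, -33, 21, -43, -45, -10, 4, -8, -26] -> [21, -43, -45, -10, 4, -8, -26] -> -107
  [1, -45, -35, 8, -2, -12, 18, 40, 29, 17] -> [-45, -35, 8, -2, -12, 18, 40, 29, 17] -> [8, -2, -12, 18, 40, 29, 17] -> 98
  [45, 47, -42, -5] -> [47, -42, -5] -> [-5] -> -5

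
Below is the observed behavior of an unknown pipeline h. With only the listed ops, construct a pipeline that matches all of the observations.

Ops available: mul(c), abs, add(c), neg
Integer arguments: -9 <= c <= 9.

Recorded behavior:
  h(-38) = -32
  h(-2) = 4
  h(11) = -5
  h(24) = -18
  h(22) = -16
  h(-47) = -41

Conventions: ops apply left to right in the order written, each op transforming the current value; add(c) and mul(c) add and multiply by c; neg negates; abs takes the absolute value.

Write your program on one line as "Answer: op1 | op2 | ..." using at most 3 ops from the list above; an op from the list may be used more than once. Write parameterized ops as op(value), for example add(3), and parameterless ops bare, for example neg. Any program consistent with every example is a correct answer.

abs | add(-6) | neg

Check, running the answer program on each example:
  -38 -> 38 -> 32 -> -32
  -2 -> 2 -> -4 -> 4
  11 -> 11 -> 5 -> -5
  24 -> 24 -> 18 -> -18
  22 -> 22 -> 16 -> -16
  -47 -> 47 -> 41 -> -41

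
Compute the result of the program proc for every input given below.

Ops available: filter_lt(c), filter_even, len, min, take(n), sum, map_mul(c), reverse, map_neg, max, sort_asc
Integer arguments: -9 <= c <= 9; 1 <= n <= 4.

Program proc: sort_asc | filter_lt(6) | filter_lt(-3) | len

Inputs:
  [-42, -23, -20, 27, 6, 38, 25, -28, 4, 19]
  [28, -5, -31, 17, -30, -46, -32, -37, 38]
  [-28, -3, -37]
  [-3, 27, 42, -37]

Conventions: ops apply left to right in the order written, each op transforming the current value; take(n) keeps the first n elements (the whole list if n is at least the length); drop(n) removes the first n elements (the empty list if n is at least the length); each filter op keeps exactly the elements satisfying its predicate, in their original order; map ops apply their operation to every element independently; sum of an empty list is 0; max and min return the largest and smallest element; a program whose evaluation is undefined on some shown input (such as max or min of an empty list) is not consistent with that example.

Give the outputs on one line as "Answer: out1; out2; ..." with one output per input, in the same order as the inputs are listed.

Execution, op by op:
  [-42, -23, -20, 27, 6, 38, 25, -28, 4, 19] -> [-42, -28, -23, -20, 4, 6, 19, 25, 27, 38] -> [-42, -28, -23, -20, 4] -> [-42, -28, -23, -20] -> 4
  [28, -5, -31, 17, -30, -46, -32, -37, 38] -> [-46, -37, -32, -31, -30, -5, 17, 28, 38] -> [-46, -37, -32, -31, -30, -5] -> [-46, -37, -32, -31, -30, -5] -> 6
  [-28, -3, -37] -> [-37, -28, -3] -> [-37, -28, -3] -> [-37, -28] -> 2
  [-3, 27, 42, -37] -> [-37, -3, 27, 42] -> [-37, -3] -> [-37] -> 1

4; 6; 2; 1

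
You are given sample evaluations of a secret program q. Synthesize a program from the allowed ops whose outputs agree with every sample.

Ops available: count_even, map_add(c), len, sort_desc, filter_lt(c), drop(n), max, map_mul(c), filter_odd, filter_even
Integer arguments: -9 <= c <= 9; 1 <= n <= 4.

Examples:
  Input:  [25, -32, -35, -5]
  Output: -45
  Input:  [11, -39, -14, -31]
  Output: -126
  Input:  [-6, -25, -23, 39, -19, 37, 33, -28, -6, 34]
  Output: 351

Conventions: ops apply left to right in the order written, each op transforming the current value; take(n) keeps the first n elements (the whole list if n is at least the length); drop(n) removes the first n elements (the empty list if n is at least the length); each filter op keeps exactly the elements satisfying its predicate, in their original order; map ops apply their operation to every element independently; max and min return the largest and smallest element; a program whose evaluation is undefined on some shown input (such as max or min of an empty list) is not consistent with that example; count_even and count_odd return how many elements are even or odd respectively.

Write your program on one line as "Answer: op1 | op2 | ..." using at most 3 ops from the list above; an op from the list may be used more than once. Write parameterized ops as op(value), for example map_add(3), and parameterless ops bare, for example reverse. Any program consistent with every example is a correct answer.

drop(2) | map_mul(9) | max

Check, running the answer program on each example:
  [25, -32, -35, -5] -> [-35, -5] -> [-315, -45] -> -45
  [11, -39, -14, -31] -> [-14, -31] -> [-126, -279] -> -126
  [-6, -25, -23, 39, -19, 37, 33, -28, -6, 34] -> [-23, 39, -19, 37, 33, -28, -6, 34] -> [-207, 351, -171, 333, 297, -252, -54, 306] -> 351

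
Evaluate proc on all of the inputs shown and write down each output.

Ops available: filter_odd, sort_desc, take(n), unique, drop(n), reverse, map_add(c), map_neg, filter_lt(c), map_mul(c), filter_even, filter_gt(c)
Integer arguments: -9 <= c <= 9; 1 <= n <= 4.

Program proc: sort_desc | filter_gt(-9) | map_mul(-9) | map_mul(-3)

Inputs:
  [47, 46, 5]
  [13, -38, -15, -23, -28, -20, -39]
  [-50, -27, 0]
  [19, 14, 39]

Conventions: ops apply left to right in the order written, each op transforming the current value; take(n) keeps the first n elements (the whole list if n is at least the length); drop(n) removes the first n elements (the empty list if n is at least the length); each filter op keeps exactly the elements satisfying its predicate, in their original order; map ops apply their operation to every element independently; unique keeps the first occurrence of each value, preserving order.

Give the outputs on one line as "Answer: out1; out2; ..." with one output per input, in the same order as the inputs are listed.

[1269, 1242, 135]; [351]; [0]; [1053, 513, 378]

Execution, op by op:
  [47, 46, 5] -> [47, 46, 5] -> [47, 46, 5] -> [-423, -414, -45] -> [1269, 1242, 135]
  [13, -38, -15, -23, -28, -20, -39] -> [13, -15, -20, -23, -28, -38, -39] -> [13] -> [-117] -> [351]
  [-50, -27, 0] -> [0, -27, -50] -> [0] -> [0] -> [0]
  [19, 14, 39] -> [39, 19, 14] -> [39, 19, 14] -> [-351, -171, -126] -> [1053, 513, 378]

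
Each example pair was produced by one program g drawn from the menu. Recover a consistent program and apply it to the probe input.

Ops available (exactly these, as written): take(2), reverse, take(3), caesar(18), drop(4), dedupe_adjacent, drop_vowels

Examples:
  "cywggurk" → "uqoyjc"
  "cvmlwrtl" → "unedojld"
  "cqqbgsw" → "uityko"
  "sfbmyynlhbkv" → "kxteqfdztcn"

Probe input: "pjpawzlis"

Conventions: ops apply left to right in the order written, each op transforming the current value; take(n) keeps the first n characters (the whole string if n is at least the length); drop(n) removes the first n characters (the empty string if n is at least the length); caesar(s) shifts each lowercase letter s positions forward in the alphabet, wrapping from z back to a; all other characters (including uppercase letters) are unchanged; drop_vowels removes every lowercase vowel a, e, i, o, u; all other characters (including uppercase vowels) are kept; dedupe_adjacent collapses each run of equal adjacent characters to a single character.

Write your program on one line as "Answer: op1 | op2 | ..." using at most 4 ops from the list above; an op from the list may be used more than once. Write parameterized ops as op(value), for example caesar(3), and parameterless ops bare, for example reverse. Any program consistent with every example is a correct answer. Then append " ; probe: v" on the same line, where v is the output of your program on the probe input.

drop_vowels | caesar(18) | dedupe_adjacent ; probe: "hbhordk"

Check, running the answer program on each example:
  "cywggurk" -> "cywggrk" -> "uqoyyjc" -> "uqoyjc"
  "cvmlwrtl" -> "cvmlwrtl" -> "unedojld" -> "unedojld"
  "cqqbgsw" -> "cqqbgsw" -> "uiityko" -> "uityko"
  "sfbmyynlhbkv" -> "sfbmyynlhbkv" -> "kxteqqfdztcn" -> "kxteqfdztcn"
  probe: "pjpawzlis" -> "pjpwzls" -> "hbhordk" -> "hbhordk"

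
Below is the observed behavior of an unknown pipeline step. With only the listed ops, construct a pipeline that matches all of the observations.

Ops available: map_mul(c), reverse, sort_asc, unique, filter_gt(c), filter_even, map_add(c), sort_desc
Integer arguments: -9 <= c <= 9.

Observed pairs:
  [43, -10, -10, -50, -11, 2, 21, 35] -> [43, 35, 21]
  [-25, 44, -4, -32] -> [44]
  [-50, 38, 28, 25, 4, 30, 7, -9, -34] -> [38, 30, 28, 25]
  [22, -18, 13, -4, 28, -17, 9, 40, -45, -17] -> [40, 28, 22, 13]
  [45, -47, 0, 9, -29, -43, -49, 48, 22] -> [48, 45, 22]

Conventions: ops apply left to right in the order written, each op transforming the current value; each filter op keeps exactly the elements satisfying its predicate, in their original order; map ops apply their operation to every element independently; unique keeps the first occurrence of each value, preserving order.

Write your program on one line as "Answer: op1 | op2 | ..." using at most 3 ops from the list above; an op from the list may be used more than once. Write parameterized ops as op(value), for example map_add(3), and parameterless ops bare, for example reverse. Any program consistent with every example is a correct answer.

reverse | filter_gt(9) | sort_desc

Check, running the answer program on each example:
  [43, -10, -10, -50, -11, 2, 21, 35] -> [35, 21, 2, -11, -50, -10, -10, 43] -> [35, 21, 43] -> [43, 35, 21]
  [-25, 44, -4, -32] -> [-32, -4, 44, -25] -> [44] -> [44]
  [-50, 38, 28, 25, 4, 30, 7, -9, -34] -> [-34, -9, 7, 30, 4, 25, 28, 38, -50] -> [30, 25, 28, 38] -> [38, 30, 28, 25]
  [22, -18, 13, -4, 28, -17, 9, 40, -45, -17] -> [-17, -45, 40, 9, -17, 28, -4, 13, -18, 22] -> [40, 28, 13, 22] -> [40, 28, 22, 13]
  [45, -47, 0, 9, -29, -43, -49, 48, 22] -> [22, 48, -49, -43, -29, 9, 0, -47, 45] -> [22, 48, 45] -> [48, 45, 22]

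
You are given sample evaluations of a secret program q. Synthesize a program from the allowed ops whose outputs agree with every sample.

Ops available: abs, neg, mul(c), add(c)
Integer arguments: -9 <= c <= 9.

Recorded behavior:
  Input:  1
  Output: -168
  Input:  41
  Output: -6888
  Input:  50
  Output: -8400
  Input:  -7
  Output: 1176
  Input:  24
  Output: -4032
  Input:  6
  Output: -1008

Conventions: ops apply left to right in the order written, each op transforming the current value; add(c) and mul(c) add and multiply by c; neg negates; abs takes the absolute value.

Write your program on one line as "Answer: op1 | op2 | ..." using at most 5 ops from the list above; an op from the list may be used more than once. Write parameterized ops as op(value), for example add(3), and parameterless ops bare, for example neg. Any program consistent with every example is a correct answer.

mul(-7) | mul(6) | neg | mul(-4)

Check, running the answer program on each example:
  1 -> -7 -> -42 -> 42 -> -168
  41 -> -287 -> -1722 -> 1722 -> -6888
  50 -> -350 -> -2100 -> 2100 -> -8400
  -7 -> 49 -> 294 -> -294 -> 1176
  24 -> -168 -> -1008 -> 1008 -> -4032
  6 -> -42 -> -252 -> 252 -> -1008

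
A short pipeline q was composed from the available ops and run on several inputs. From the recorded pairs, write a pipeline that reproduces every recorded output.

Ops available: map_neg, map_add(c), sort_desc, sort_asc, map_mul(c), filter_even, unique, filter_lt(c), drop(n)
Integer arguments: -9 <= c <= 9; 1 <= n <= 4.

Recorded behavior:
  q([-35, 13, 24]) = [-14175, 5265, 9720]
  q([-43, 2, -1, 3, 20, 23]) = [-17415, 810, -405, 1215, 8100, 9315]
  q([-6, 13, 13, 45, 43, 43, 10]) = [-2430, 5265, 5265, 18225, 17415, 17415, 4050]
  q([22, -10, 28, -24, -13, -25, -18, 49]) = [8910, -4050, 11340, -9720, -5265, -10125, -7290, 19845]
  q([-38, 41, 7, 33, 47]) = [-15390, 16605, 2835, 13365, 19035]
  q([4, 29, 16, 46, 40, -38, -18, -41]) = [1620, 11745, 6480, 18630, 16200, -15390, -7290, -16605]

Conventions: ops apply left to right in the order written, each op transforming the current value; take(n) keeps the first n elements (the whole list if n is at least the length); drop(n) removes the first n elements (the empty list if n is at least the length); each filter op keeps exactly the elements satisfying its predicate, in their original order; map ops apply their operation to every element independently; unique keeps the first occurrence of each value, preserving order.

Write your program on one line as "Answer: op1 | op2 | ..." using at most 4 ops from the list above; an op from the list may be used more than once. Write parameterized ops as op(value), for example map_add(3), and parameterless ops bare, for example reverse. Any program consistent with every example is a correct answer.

map_mul(-5) | map_mul(-9) | map_mul(9)

Check, running the answer program on each example:
  [-35, 13, 24] -> [175, -65, -120] -> [-1575, 585, 1080] -> [-14175, 5265, 9720]
  [-43, 2, -1, 3, 20, 23] -> [215, -10, 5, -15, -100, -115] -> [-1935, 90, -45, 135, 900, 1035] -> [-17415, 810, -405, 1215, 8100, 9315]
  [-6, 13, 13, 45, 43, 43, 10] -> [30, -65, -65, -225, -215, -215, -50] -> [-270, 585, 585, 2025, 1935, 1935, 450] -> [-2430, 5265, 5265, 18225, 17415, 17415, 4050]
  [22, -10, 28, -24, -13, -25, -18, 49] -> [-110, 50, -140, 120, 65, 125, 90, -245] -> [990, -450, 1260, -1080, -585, -1125, -810, 2205] -> [8910, -4050, 11340, -9720, -5265, -10125, -7290, 19845]
  [-38, 41, 7, 33, 47] -> [190, -205, -35, -165, -235] -> [-1710, 1845, 315, 1485, 2115] -> [-15390, 16605, 2835, 13365, 19035]
  [4, 29, 16, 46, 40, -38, -18, -41] -> [-20, -145, -80, -230, -200, 190, 90, 205] -> [180, 1305, 720, 2070, 1800, -1710, -810, -1845] -> [1620, 11745, 6480, 18630, 16200, -15390, -7290, -16605]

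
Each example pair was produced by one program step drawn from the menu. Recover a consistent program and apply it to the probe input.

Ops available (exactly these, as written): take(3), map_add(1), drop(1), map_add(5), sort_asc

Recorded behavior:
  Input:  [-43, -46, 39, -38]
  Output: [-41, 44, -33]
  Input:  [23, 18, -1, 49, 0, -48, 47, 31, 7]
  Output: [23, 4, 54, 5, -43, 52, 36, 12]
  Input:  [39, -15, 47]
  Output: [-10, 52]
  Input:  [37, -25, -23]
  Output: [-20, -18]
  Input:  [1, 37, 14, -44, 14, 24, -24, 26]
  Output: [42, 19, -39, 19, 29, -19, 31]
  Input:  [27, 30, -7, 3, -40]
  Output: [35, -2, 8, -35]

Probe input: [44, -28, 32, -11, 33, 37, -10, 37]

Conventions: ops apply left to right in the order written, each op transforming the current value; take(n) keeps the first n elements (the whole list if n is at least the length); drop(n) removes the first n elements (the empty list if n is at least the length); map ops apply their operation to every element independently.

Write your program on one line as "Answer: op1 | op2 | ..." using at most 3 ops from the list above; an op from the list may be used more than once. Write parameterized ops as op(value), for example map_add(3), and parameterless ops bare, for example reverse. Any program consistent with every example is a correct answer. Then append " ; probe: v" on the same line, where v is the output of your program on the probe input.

drop(1) | map_add(5) ; probe: [-23, 37, -6, 38, 42, -5, 42]

Check, running the answer program on each example:
  [-43, -46, 39, -38] -> [-46, 39, -38] -> [-41, 44, -33]
  [23, 18, -1, 49, 0, -48, 47, 31, 7] -> [18, -1, 49, 0, -48, 47, 31, 7] -> [23, 4, 54, 5, -43, 52, 36, 12]
  [39, -15, 47] -> [-15, 47] -> [-10, 52]
  [37, -25, -23] -> [-25, -23] -> [-20, -18]
  [1, 37, 14, -44, 14, 24, -24, 26] -> [37, 14, -44, 14, 24, -24, 26] -> [42, 19, -39, 19, 29, -19, 31]
  [27, 30, -7, 3, -40] -> [30, -7, 3, -40] -> [35, -2, 8, -35]
  probe: [44, -28, 32, -11, 33, 37, -10, 37] -> [-28, 32, -11, 33, 37, -10, 37] -> [-23, 37, -6, 38, 42, -5, 42]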